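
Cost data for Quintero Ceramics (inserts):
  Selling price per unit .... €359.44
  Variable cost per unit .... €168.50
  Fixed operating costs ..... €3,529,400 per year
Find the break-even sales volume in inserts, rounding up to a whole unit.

18,485 inserts

Contribution margin per unit = €359.44 − €168.50 = €190.94.
Break-even Q = €3,529,400 / €190.94 = 18,484.34 → 18,485 inserts.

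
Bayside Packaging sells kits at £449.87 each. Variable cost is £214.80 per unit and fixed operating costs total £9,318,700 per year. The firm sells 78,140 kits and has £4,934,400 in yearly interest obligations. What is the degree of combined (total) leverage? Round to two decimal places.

4.46

Contribution at this volume is 78,140 × £235.07 = £18,368,369.80.
Operating income = contribution − fixed costs = £18,368,369.80 − £9,318,700 = £9,049,669.80. Interest = £4,934,400.00.
DOL = £18,368,369.80 ÷ £9,049,669.80 = 2.0297; DFL = £9,049,669.80 ÷ £4,115,269.80 = 2.1990.
Combined leverage = 2.0297 × 2.1990 = 4.4633.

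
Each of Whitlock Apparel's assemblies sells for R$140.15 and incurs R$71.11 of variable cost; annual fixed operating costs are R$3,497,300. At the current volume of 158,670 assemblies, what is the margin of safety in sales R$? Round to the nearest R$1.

R$15,138,142

Contribution margin per unit = R$140.15 − R$71.11 = R$69.04. Break-even units = R$3,497,300 ÷ R$69.04 = 50,656.14; break-even revenue = 50,656.14 × R$140.15 = R$7,099,458.21.
Current sales = 158,670 × R$140.15 = R$22,237,600.50.
Margin of safety = R$22,237,600.50 − R$7,099,458.21 = R$15,138,142.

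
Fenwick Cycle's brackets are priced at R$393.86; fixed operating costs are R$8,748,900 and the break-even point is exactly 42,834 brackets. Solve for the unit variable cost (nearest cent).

R$189.61

At break-even, FC = Q × (P − VC), so P − VC = R$8,748,900 ÷ 42,834 = R$204.2513.
Variable cost per unit = R$393.86 − R$204.2513 = R$189.61.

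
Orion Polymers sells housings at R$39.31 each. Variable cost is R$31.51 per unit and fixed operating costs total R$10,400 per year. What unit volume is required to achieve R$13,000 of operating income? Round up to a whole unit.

3,000 housings

Contribution margin per unit = R$39.31 − R$31.51 = R$7.80.
Units = (FC + target) / CM = (R$10,400 + R$13,000) / R$7.80 = 3,000.00, so 3,000 housings.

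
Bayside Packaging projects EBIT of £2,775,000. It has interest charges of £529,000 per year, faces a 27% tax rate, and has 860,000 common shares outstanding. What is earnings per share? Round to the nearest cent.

£1.91

Interest = £529,000.00, so EBT = £2,775,000 − £529,000.00 = £2,246,000.00.
Net income = £2,246,000.00 × (1 − 0.27) = £1,639,580.00.
Per share: £1,639,580.00 / 860,000 shares = £1.91.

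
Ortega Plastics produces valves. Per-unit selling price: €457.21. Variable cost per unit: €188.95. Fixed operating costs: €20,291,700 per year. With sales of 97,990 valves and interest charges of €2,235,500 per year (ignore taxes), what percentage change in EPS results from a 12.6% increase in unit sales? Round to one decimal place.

Total contribution margin = 97,990 × €268.26 = €26,286,797.40.
Operating income = contribution − fixed costs = €26,286,797.40 − €20,291,700 = €5,995,097.40.
Interest = €2,235,500.00, so EBIT − I = €3,759,597.40.
Degree of combined leverage = contribution ÷ (EBIT − I) = €26,286,797.40 ÷ €3,759,597.40 = 6.9919.
EPS therefore changes by 6.9919 × (+12.6%) = +88.1%.

+88.1%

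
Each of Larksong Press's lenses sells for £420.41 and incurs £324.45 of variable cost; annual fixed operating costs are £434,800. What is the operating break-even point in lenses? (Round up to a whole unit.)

Each unit contributes £420.41 − £324.45 = £95.96.
Break-even Q = £434,800 / £95.96 = 4,531.05 → 4,532 lenses.

4,532 lenses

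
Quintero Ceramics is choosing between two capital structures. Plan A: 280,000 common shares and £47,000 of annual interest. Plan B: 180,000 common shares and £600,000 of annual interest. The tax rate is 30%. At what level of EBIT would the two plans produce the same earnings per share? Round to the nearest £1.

£1,595,400

At indifference, (EBIT − 47,000)(1 − t)/280,000 = (EBIT − 600,000)(1 − t)/180,000.
The (1 − t) factor cancels: (EBIT − 47,000) × 180,000 = (EBIT − 600,000) × 280,000.
EBIT × (280,000 − 180,000) = 600,000 × 280,000 − 47,000 × 180,000 = 159,540,000,000, so EBIT = 159,540,000,000 ÷ 100,000 = 1,595,400.00.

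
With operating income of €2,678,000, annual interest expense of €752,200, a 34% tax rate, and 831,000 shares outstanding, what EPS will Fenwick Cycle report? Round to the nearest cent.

Pre-tax income = €2,678,000 − €752,200.00 = €1,925,800.00.
Net income = €1,925,800.00 × (1 − 0.34) = €1,271,028.00.
EPS = €1,271,028.00 ÷ 831,000 = €1.53.

€1.53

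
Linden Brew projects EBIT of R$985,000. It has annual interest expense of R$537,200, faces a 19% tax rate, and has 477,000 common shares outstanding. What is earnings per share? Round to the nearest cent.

Interest = R$537,200.00, so EBT = R$985,000 − R$537,200.00 = R$447,800.00.
After tax at 19%: net income = R$447,800.00 × 0.81 = R$362,718.00.
Per share: R$362,718.00 / 477,000 shares = R$0.76.

R$0.76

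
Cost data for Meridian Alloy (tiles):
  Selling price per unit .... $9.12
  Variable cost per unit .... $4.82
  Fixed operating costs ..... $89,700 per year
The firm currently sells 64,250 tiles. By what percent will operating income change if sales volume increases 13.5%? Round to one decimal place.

At 64,250 units, contribution = 64,250 × $4.30 = $276,275.00.
Operating income = contribution − fixed costs = $276,275.00 − $89,700 = $186,575.00.
So DOL = total CM / EBIT = $276,275.00 / $186,575.00 = 1.4808.
Operating income changes by 1.4808 × +13.5% = +20.0%.

+20.0%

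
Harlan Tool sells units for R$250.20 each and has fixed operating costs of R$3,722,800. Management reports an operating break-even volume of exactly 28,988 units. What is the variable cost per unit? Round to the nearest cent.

R$121.77

Contribution per unit must be FC / Q = R$3,722,800 / 28,988 = R$128.4256.
Variable cost per unit = R$250.20 − R$128.4256 = R$121.77.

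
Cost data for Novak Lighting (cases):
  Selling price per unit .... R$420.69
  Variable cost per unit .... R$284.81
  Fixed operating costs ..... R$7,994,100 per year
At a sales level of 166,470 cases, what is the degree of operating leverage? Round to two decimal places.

1.55

Contribution at this volume is 166,470 × R$135.88 = R$22,619,943.60.
Operating income = contribution − fixed costs = R$22,619,943.60 − R$7,994,100 = R$14,625,843.60.
So DOL = total CM / EBIT = R$22,619,943.60 / R$14,625,843.60 = 1.5466.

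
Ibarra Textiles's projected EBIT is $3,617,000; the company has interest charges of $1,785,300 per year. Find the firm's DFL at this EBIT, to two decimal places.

Interest = $1,785,300.00.
DFL = EBIT ÷ (EBIT − I) = $3,617,000 ÷ ($3,617,000 − $1,785,300.00) = $3,617,000 ÷ $1,831,700.00 = 1.9747.

1.97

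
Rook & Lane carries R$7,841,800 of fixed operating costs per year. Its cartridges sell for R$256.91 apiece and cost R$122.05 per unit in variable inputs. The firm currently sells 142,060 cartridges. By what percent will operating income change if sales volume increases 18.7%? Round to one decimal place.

+31.7%

Contribution at this volume is 142,060 × R$134.86 = R$19,158,211.60.
Subtracting fixed costs: EBIT = R$19,158,211.60 − R$7,841,800 = R$11,316,411.60.
So DOL = total CM / EBIT = R$19,158,211.60 / R$11,316,411.60 = 1.6930.
%ΔEBIT = DOL × %ΔSales = 1.6930 × +18.7% = +31.7%.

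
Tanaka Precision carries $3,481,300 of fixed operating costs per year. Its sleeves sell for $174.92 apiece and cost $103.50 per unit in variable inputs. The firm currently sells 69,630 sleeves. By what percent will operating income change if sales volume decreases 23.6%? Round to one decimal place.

At 69,630 units, contribution = 69,630 × $71.42 = $4,972,974.60.
Operating income = contribution − fixed costs = $4,972,974.60 − $3,481,300 = $1,491,674.60.
DOL = contribution ÷ EBIT = $4,972,974.60 ÷ $1,491,674.60 = 3.3338.
%ΔEBIT = DOL × %ΔSales = 3.3338 × -23.6% = -78.7%.

-78.7%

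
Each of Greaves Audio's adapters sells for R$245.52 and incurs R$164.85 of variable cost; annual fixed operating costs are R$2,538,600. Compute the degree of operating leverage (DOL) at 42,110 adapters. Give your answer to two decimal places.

3.96

At 42,110 units, contribution = 42,110 × R$80.67 = R$3,397,013.70.
EBIT = R$3,397,013.70 − R$2,538,600 = R$858,413.70.
Degree of operating leverage = R$3,397,013.70 / R$858,413.70 = 3.9573.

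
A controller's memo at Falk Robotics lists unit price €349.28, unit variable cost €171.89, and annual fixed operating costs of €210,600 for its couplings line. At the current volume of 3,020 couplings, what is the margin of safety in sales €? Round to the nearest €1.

Each unit contributes €349.28 − €171.89 = €177.39. Break-even units = €210,600 ÷ €177.39 = 1,187.21; break-even revenue = 1,187.21 × €349.28 = €414,670.32.
Current sales = 3,020 × €349.28 = €1,054,825.60.
Margin of safety = €1,054,825.60 − €414,670.32 = €640,155.

€640,155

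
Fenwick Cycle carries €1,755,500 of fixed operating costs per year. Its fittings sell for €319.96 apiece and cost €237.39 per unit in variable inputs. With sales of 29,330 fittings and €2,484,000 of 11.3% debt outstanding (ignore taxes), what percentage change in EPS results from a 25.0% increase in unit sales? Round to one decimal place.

+157.0%

Contribution at this volume is 29,330 × €82.57 = €2,421,778.10.
Subtracting fixed costs: EBIT = €2,421,778.10 − €1,755,500 = €666,278.10.
Interest = €280,692.00, so EBIT − I = €385,586.10.
DCL = total CM / (EBIT − I) = €2,421,778.10 / €385,586.10 = 6.2808.
EPS therefore changes by 6.2808 × (+25.0%) = +157.0%.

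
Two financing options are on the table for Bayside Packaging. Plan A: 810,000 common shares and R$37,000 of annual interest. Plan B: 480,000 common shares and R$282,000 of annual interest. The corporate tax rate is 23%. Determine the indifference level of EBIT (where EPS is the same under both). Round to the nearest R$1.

R$638,364

Set EPS_A = EPS_B: (EBIT − R$37,000)(1 − 0.23) ÷ 810,000 = (EBIT − R$282,000)(1 − 0.23) ÷ 480,000.
Cancelling (1 − t) and cross-multiplying: 480,000·(EBIT − 37,000) = 810,000·(EBIT − 282,000).
EBIT × (810,000 − 480,000) = 282,000 × 810,000 − 37,000 × 480,000 = 210,660,000,000, so EBIT = 210,660,000,000 ÷ 330,000 = 638,363.64.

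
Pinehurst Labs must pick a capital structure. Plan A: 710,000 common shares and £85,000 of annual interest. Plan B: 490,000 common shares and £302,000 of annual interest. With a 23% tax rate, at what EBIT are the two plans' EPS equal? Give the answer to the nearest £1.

£785,318

Set EPS_A = EPS_B: (EBIT − £85,000)(1 − 0.23) ÷ 710,000 = (EBIT − £302,000)(1 − 0.23) ÷ 490,000.
The (1 − t) factor cancels: (EBIT − 85,000) × 490,000 = (EBIT − 302,000) × 710,000.
Solving, EBIT = (302,000·710,000 − 85,000·490,000) / (710,000 − 490,000) = 172,770,000,000 / 220,000 = 785,318.18.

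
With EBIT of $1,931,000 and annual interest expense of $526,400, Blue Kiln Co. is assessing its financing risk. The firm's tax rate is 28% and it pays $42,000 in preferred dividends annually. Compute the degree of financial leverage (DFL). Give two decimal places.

Interest = $526,400.00.
Preferred dividends grossed up pre-tax: $42,000 / (1 − 0.28) = $58,333.33.
DFL = EBIT ÷ [EBIT − I − D_p/(1−t)] = $1,931,000 ÷ [$1,931,000 − $526,400.00 − $58,333.33] = $1,931,000 ÷ $1,346,266.67 = 1.4343.

1.43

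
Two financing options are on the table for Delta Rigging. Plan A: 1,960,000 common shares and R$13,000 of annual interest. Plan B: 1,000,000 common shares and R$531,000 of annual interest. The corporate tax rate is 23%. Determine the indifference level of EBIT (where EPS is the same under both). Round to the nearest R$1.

R$1,070,583

At indifference, (EBIT − 13,000)(1 − t)/1,960,000 = (EBIT − 531,000)(1 − t)/1,000,000.
The (1 − t) factor cancels: (EBIT − 13,000) × 1,000,000 = (EBIT − 531,000) × 1,960,000.
Solving, EBIT = (531,000·1,960,000 − 13,000·1,000,000) / (1,960,000 − 1,000,000) = 1,027,760,000,000 / 960,000 = 1,070,583.33.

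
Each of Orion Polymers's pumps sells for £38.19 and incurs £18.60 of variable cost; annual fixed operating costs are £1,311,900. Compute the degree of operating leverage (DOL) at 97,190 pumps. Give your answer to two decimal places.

Total contribution margin = 97,190 × £19.59 = £1,903,952.10.
Operating income = contribution − fixed costs = £1,903,952.10 − £1,311,900 = £592,052.10.
So DOL = total CM / EBIT = £1,903,952.10 / £592,052.10 = 3.2159.

3.22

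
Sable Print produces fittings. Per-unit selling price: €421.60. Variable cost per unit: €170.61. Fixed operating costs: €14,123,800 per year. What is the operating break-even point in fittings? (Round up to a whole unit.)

Unit CM = price − variable cost = €421.60 − €170.61 = €250.99.
Units to break even: €14,123,800 ÷ €250.99 = 56,272.36, rounded up to 56,273.

56,273 fittings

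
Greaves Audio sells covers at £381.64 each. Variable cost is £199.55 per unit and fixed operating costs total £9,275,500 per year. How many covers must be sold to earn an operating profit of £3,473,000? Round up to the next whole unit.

Contribution margin per unit = £381.64 − £199.55 = £182.09.
Need Q such that Q × £182.09 − £9,275,500 = £3,473,000, i.e. Q = £12,748,500 / £182.09 = 70,012.08 → 70,013.

70,013 covers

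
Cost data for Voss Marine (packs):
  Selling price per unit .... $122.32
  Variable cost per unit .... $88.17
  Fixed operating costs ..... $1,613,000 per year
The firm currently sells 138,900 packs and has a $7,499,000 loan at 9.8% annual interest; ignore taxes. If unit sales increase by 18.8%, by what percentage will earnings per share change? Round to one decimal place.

+37.2%

Contribution at this volume is 138,900 × $34.15 = $4,743,435.00.
EBIT = $4,743,435.00 − $1,613,000 = $3,130,435.00.
Interest = $734,902.00, so EBIT − I = $2,395,533.00.
Degree of combined leverage = contribution ÷ (EBIT − I) = $4,743,435.00 ÷ $2,395,533.00 = 1.9801.
EPS therefore changes by 1.9801 × (+18.8%) = +37.2%.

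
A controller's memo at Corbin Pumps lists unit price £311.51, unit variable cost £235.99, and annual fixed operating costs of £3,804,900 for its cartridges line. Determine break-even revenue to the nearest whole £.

CM per unit = £311.51 − £235.99 = £75.52; CM ratio = £75.52 / £311.51 = 0.2424.
Break-even sales = FC ÷ CM ratio = £3,804,900 × £311.51 / £75.52 = £15,694,709.

£15,694,709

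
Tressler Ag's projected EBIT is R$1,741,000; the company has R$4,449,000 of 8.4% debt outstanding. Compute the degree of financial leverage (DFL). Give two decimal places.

1.27

Annual interest charges come to R$373,716.00.
Degree of financial leverage = EBIT / (EBIT − interest) = R$1,741,000 / R$1,367,284.00 = 1.2733.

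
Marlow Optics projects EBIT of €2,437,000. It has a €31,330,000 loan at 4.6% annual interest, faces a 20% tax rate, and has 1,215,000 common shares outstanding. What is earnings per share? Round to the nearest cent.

€0.66

Interest = €1,441,180.00, so EBT = €2,437,000 − €1,441,180.00 = €995,820.00.
Net income = €995,820.00 × (1 − 0.20) = €796,656.00.
Per share: €796,656.00 / 1,215,000 shares = €0.66.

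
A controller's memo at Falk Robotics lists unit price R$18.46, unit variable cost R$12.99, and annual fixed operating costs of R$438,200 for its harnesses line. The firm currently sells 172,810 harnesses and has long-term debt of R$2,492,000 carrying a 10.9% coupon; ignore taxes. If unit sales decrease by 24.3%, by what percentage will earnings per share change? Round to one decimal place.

-97.6%

At 172,810 units, contribution = 172,810 × R$5.47 = R$945,270.70.
Subtracting fixed costs: EBIT = R$945,270.70 − R$438,200 = R$507,070.70.
Interest = R$271,628.00, so EBIT − I = R$235,442.70.
Degree of combined leverage = contribution ÷ (EBIT − I) = R$945,270.70 ÷ R$235,442.70 = 4.0149.
EPS therefore changes by 4.0149 × (-24.3%) = -97.6%.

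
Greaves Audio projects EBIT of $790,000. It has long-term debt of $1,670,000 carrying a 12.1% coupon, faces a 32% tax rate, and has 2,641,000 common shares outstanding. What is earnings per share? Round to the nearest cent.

Pre-tax income = $790,000 − $202,070.00 = $587,930.00.
Net income = $587,930.00 × (1 − 0.32) = $399,792.40.
Per share: $399,792.40 / 2,641,000 shares = $0.15.

$0.15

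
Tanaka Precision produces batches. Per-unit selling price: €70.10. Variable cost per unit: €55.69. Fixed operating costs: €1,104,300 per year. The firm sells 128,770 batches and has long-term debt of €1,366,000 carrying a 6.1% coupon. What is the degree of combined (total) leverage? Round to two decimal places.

At 128,770 units, contribution = 128,770 × €14.41 = €1,855,575.70.
Subtracting fixed costs: EBIT = €1,855,575.70 − €1,104,300 = €751,275.70. Interest = €83,326.00, so EBIT − I = €667,949.70.
DCL = contribution ÷ (EBIT − I) = €1,855,575.70 ÷ €667,949.70 = 2.7780.

2.78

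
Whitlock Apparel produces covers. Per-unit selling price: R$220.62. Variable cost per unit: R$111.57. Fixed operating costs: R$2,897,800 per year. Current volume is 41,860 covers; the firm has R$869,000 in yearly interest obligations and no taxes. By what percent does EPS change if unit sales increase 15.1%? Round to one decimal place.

Contribution at this volume is 41,860 × R$109.05 = R$4,564,833.00.
Subtracting fixed costs: EBIT = R$4,564,833.00 − R$2,897,800 = R$1,667,033.00.
After interest of R$869,000.00, pre-tax earnings = R$798,033.00.
Degree of combined leverage = contribution ÷ (EBIT − I) = R$4,564,833.00 ÷ R$798,033.00 = 5.7201.
EPS therefore changes by 5.7201 × (+15.1%) = +86.4%.

+86.4%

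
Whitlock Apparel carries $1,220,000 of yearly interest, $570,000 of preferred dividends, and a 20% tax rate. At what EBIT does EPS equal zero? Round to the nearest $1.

Grossing the preferred dividend up to pre-tax terms: $570,000 / (1 − 0.20) = $712,500.00.
Financial break-even EBIT = interest + D_p ÷ (1 − t) = $1,220,000 + $712,500.00 = $1,932,500.00.

$1,932,500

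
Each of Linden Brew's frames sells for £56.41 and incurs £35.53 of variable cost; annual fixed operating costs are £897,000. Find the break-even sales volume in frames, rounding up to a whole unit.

42,960 frames

Contribution margin per unit = £56.41 − £35.53 = £20.88.
Units to break even: £897,000 ÷ £20.88 = 42,959.77, rounded up to 42,960.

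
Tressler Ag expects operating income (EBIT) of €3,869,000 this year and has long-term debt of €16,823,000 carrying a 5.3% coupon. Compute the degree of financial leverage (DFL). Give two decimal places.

Interest = €891,619.00.
Degree of financial leverage = EBIT / (EBIT − interest) = €3,869,000 / €2,977,381.00 = 1.2995.

1.30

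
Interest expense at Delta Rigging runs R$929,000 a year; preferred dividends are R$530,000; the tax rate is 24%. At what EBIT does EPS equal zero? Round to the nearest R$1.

Grossing the preferred dividend up to pre-tax terms: R$530,000 / (1 − 0.24) = R$697,368.42.
EPS = 0 when EBIT covers interest plus the pre-tax preferred burden: R$929,000 + R$697,368.42 = R$1,626,368.42.

R$1,626,368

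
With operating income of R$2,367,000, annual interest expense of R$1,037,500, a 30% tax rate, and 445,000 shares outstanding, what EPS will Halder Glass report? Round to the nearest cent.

R$2.09

Pre-tax income = R$2,367,000 − R$1,037,500.00 = R$1,329,500.00.
Net income = R$1,329,500.00 × (1 − 0.30) = R$930,650.00.
Per share: R$930,650.00 / 445,000 shares = R$2.09.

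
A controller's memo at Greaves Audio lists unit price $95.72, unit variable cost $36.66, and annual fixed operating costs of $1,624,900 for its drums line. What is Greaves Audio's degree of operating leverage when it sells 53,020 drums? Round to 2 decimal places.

2.08

At 53,020 units, contribution = 53,020 × $59.06 = $3,131,361.20.
Operating income = contribution − fixed costs = $3,131,361.20 − $1,624,900 = $1,506,461.20.
DOL = contribution ÷ EBIT = $3,131,361.20 ÷ $1,506,461.20 = 2.0786.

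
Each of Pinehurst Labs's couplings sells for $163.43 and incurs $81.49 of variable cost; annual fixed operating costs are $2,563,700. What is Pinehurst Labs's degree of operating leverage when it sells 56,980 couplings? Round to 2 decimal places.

Total contribution margin = 56,980 × $81.94 = $4,668,941.20.
Operating income = contribution − fixed costs = $4,668,941.20 − $2,563,700 = $2,105,241.20.
Degree of operating leverage = $4,668,941.20 / $2,105,241.20 = 2.2178.

2.22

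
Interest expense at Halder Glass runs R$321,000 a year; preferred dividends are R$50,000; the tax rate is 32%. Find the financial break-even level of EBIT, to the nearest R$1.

R$394,529

Preferred dividends are paid after tax, so their pre-tax equivalent is R$50,000 ÷ (1 − 0.32) = R$73,529.41.
Financial break-even EBIT = interest + D_p ÷ (1 − t) = R$321,000 + R$73,529.41 = R$394,529.41.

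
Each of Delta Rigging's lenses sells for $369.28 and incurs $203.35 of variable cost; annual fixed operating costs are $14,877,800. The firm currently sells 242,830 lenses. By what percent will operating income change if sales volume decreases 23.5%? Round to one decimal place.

At 242,830 units, contribution = 242,830 × $165.93 = $40,292,781.90.
Subtracting fixed costs: EBIT = $40,292,781.90 − $14,877,800 = $25,414,981.90.
So DOL = total CM / EBIT = $40,292,781.90 / $25,414,981.90 = 1.5854.
Operating income changes by 1.5854 × -23.5% = -37.3%.

-37.3%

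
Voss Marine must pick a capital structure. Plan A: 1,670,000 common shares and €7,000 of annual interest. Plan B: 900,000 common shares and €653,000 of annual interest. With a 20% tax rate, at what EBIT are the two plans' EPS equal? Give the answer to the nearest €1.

At indifference, (EBIT − 7,000)(1 − t)/1,670,000 = (EBIT − 653,000)(1 − t)/900,000.
Cancelling (1 − t) and cross-multiplying: 900,000·(EBIT − 7,000) = 1,670,000·(EBIT − 653,000).
EBIT × (1,670,000 − 900,000) = 653,000 × 1,670,000 − 7,000 × 900,000 = 1,084,210,000,000, so EBIT = 1,084,210,000,000 ÷ 770,000 = 1,408,064.94.

€1,408,065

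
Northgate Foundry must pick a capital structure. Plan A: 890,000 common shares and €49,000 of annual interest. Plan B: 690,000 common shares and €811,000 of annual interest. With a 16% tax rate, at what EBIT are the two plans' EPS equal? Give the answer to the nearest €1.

€3,439,900

Set EPS_A = EPS_B: (EBIT − €49,000)(1 − 0.16) ÷ 890,000 = (EBIT − €811,000)(1 − 0.16) ÷ 690,000.
Cancelling (1 − t) and cross-multiplying: 690,000·(EBIT − 49,000) = 890,000·(EBIT − 811,000).
EBIT × (890,000 − 690,000) = 811,000 × 890,000 − 49,000 × 690,000 = 687,980,000,000, so EBIT = 687,980,000,000 ÷ 200,000 = 3,439,900.00.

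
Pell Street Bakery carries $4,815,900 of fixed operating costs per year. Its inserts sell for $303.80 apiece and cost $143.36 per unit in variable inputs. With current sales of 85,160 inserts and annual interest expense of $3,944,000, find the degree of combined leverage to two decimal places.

2.79

Contribution at this volume is 85,160 × $160.44 = $13,663,070.40.
EBIT = $13,663,070.40 − $4,815,900 = $8,847,170.40. Interest = $3,944,000.00.
DOL = $13,663,070.40 ÷ $8,847,170.40 = 1.5443; DFL = $8,847,170.40 ÷ $4,903,170.40 = 1.8044.
DCL = DOL × DFL = 1.5443 × 1.8044 = 2.7865.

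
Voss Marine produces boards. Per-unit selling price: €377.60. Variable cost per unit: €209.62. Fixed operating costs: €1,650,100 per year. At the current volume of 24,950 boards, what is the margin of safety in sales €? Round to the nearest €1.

€5,711,882

Unit CM = price − variable cost = €377.60 − €209.62 = €167.98. Break-even units = €1,650,100 ÷ €167.98 = 9,823.19; break-even revenue = 9,823.19 × €377.60 = €3,709,237.77.
Current sales = 24,950 × €377.60 = €9,421,120.00.
Margin of safety = €9,421,120.00 − €3,709,237.77 = €5,711,882.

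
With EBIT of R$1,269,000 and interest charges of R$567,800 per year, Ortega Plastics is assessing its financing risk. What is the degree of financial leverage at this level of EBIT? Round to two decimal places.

1.81

Interest = R$567,800.00.
Degree of financial leverage = EBIT / (EBIT − interest) = R$1,269,000 / R$701,200.00 = 1.8098.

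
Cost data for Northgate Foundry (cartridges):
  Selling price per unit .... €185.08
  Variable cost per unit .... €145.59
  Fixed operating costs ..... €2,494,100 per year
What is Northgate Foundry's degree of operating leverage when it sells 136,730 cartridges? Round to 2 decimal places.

Total contribution margin = 136,730 × €39.49 = €5,399,467.70.
Operating income = contribution − fixed costs = €5,399,467.70 − €2,494,100 = €2,905,367.70.
Degree of operating leverage = €5,399,467.70 / €2,905,367.70 = 1.8584.

1.86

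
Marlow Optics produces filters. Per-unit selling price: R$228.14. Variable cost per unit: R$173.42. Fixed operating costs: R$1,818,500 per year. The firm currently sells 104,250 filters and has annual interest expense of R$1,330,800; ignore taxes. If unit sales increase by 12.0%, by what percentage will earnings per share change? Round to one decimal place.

+26.8%

Total contribution margin = 104,250 × R$54.72 = R$5,704,560.00.
Subtracting fixed costs: EBIT = R$5,704,560.00 − R$1,818,500 = R$3,886,060.00.
After interest of R$1,330,800.00, pre-tax earnings = R$2,555,260.00.
DCL = total CM / (EBIT − I) = R$5,704,560.00 / R$2,555,260.00 = 2.2325.
EPS therefore changes by 2.2325 × (+12.0%) = +26.8%.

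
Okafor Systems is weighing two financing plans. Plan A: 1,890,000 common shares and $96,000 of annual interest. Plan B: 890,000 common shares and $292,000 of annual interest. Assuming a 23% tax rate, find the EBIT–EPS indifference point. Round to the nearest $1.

$466,440

At indifference, (EBIT − 96,000)(1 − t)/1,890,000 = (EBIT − 292,000)(1 − t)/890,000.
Cancelling (1 − t) and cross-multiplying: 890,000·(EBIT − 96,000) = 1,890,000·(EBIT − 292,000).
EBIT × (1,890,000 − 890,000) = 292,000 × 1,890,000 − 96,000 × 890,000 = 466,440,000,000, so EBIT = 466,440,000,000 ÷ 1,000,000 = 466,440.00.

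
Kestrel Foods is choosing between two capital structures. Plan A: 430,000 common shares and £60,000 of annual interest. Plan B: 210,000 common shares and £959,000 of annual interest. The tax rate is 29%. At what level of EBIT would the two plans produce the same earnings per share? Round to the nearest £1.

£1,817,136

Set EPS_A = EPS_B: (EBIT − £60,000)(1 − 0.29) ÷ 430,000 = (EBIT − £959,000)(1 − 0.29) ÷ 210,000.
The (1 − t) factor cancels: (EBIT − 60,000) × 210,000 = (EBIT − 959,000) × 430,000.
Solving, EBIT = (959,000·430,000 − 60,000·210,000) / (430,000 − 210,000) = 399,770,000,000 / 220,000 = 1,817,136.36.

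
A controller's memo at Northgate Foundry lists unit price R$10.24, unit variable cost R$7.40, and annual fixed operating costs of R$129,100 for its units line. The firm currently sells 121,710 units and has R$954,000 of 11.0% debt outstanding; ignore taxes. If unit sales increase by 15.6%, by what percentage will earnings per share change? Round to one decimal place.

+48.3%

At 121,710 units, contribution = 121,710 × R$2.84 = R$345,656.40.
Subtracting fixed costs: EBIT = R$345,656.40 − R$129,100 = R$216,556.40.
Interest = R$104,940.00, so EBIT − I = R$111,616.40.
Degree of combined leverage = contribution ÷ (EBIT − I) = R$345,656.40 ÷ R$111,616.40 = 3.0968.
%ΔEPS = DCL × %ΔSales = 3.0968 × +15.6% = +48.3%.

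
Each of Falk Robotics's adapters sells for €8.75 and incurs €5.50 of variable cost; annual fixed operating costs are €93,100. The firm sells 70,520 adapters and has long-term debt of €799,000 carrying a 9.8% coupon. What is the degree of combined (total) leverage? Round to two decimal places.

3.97

Contribution at this volume is 70,520 × €3.25 = €229,190.00.
Operating income = contribution − fixed costs = €229,190.00 − €93,100 = €136,090.00. Interest = €78,302.00.
DOL = €229,190.00 ÷ €136,090.00 = 1.6841; DFL = €136,090.00 ÷ €57,788.00 = 2.3550.
Combined leverage = 1.6841 × 2.3550 = 3.9661.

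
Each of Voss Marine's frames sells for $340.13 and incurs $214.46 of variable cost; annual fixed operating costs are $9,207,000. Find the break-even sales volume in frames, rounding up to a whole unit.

Contribution margin per unit = $340.13 − $214.46 = $125.67.
Units to break even: $9,207,000 ÷ $125.67 = 73,263.31, rounded up to 73,264.

73,264 frames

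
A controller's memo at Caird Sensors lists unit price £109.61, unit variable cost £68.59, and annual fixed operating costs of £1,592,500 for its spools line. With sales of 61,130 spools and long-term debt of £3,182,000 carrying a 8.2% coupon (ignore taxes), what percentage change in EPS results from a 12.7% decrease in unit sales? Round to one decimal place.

Total contribution margin = 61,130 × £41.02 = £2,507,552.60.
Operating income = contribution − fixed costs = £2,507,552.60 − £1,592,500 = £915,052.60.
After interest of £260,924.00, pre-tax earnings = £654,128.60.
DCL = total CM / (EBIT − I) = £2,507,552.60 / £654,128.60 = 3.8334.
EPS therefore changes by 3.8334 × (-12.7%) = -48.7%.

-48.7%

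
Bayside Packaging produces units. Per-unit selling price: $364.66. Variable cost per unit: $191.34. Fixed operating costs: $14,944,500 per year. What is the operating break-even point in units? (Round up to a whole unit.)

86,225 units

Unit CM = price − variable cost = $364.66 − $191.34 = $173.32.
Break-even Q = $14,944,500 / $173.32 = 86,224.90 → 86,225 units.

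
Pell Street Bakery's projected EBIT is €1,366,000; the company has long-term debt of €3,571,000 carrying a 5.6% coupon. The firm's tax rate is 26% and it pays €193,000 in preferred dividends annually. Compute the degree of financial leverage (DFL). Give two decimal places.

Interest = €199,976.00.
Preferred dividends grossed up pre-tax: €193,000 / (1 − 0.26) = €260,810.81.
DFL = EBIT ÷ [EBIT − I − D_p/(1−t)] = €1,366,000 ÷ [€1,366,000 − €199,976.00 − €260,810.81] = €1,366,000 ÷ €905,213.19 = 1.5090.

1.51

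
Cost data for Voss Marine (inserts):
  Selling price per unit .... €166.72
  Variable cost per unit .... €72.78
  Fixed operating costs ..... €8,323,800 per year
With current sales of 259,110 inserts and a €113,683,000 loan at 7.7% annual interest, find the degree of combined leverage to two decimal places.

At 259,110 units, contribution = 259,110 × €93.94 = €24,340,793.40.
Subtracting fixed costs: EBIT = €24,340,793.40 − €8,323,800 = €16,016,993.40. Interest = €8,753,591.00, so EBIT − I = €7,263,402.40.
DCL = contribution ÷ (EBIT − I) = €24,340,793.40 ÷ €7,263,402.40 = 3.3512.

3.35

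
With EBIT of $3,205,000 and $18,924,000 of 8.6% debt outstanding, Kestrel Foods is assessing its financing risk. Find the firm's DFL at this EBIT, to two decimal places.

Annual interest charges come to $1,627,464.00.
Degree of financial leverage = EBIT / (EBIT − interest) = $3,205,000 / $1,577,536.00 = 2.0316.

2.03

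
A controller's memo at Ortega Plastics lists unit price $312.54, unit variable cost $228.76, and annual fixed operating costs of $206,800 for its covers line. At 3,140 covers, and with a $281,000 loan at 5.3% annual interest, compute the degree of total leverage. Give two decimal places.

6.36

At 3,140 units, contribution = 3,140 × $83.78 = $263,069.20.
Subtracting fixed costs: EBIT = $263,069.20 − $206,800 = $56,269.20. Interest = $14,893.00, so EBIT − I = $41,376.20.
DCL = contribution ÷ (EBIT − I) = $263,069.20 ÷ $41,376.20 = 6.3580.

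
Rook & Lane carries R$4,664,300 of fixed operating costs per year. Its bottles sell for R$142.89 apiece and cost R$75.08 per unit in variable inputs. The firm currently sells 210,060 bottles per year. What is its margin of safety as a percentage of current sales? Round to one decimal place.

Unit CM = price − variable cost = R$142.89 − R$75.08 = R$67.81. Break-even units = R$4,664,300 ÷ R$67.81 = 68,784.84; break-even revenue = 68,784.84 × R$142.89 = R$9,828,665.79.
Current sales = 210,060 × R$142.89 = R$30,015,473.40.
Margin of safety = (R$30,015,473.40 − R$9,828,665.79) ÷ R$30,015,473.40 = 67.3%.

67.3%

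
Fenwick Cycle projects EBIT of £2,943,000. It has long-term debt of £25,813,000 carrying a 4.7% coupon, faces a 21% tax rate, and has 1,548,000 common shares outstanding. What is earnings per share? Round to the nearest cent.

£0.88

Interest = £1,213,211.00, so EBT = £2,943,000 − £1,213,211.00 = £1,729,789.00.
Net income = £1,729,789.00 × (1 − 0.21) = £1,366,533.31.
Per share: £1,366,533.31 / 1,548,000 shares = £0.88.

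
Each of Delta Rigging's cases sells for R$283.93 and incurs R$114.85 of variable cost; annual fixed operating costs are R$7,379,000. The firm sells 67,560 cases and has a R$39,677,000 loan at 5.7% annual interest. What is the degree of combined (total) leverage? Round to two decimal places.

6.41

At 67,560 units, contribution = 67,560 × R$169.08 = R$11,423,044.80.
Operating income = contribution − fixed costs = R$11,423,044.80 − R$7,379,000 = R$4,044,044.80. Interest = R$2,261,589.00.
DOL = R$11,423,044.80 ÷ R$4,044,044.80 = 2.8247; DFL = R$4,044,044.80 ÷ R$1,782,455.80 = 2.2688.
Combined leverage = 2.8247 × 2.2688 = 6.4087.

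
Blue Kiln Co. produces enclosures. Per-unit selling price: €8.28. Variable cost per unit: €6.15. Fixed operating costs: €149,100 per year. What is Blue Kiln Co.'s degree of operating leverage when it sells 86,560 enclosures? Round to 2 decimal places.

5.23

At 86,560 units, contribution = 86,560 × €2.13 = €184,372.80.
Operating income = contribution − fixed costs = €184,372.80 − €149,100 = €35,272.80.
Degree of operating leverage = €184,372.80 / €35,272.80 = 5.2271.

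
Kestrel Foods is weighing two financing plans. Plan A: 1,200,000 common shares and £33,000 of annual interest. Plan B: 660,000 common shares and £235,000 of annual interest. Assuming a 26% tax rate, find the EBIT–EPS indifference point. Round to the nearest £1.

Set EPS_A = EPS_B: (EBIT − £33,000)(1 − 0.26) ÷ 1,200,000 = (EBIT − £235,000)(1 − 0.26) ÷ 660,000.
The (1 − t) factor cancels: (EBIT − 33,000) × 660,000 = (EBIT − 235,000) × 1,200,000.
EBIT × (1,200,000 − 660,000) = 235,000 × 1,200,000 − 33,000 × 660,000 = 260,220,000,000, so EBIT = 260,220,000,000 ÷ 540,000 = 481,888.89.

£481,889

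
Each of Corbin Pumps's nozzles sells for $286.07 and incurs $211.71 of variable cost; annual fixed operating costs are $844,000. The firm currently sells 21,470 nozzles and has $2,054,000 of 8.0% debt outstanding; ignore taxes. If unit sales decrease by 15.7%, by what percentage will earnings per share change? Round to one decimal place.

Contribution at this volume is 21,470 × $74.36 = $1,596,509.20.
Operating income = contribution − fixed costs = $1,596,509.20 − $844,000 = $752,509.20.
After interest of $164,320.00, pre-tax earnings = $588,189.20.
Degree of combined leverage = contribution ÷ (EBIT − I) = $1,596,509.20 ÷ $588,189.20 = 2.7143.
%ΔEPS = DCL × %ΔSales = 2.7143 × -15.7% = -42.6%.

-42.6%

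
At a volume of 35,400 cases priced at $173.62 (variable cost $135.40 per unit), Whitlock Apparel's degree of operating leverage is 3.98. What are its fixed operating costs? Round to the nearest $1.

$1,013,041

Total contribution margin = 35,400 × $38.22 = $1,352,988.00.
DOL = contribution / EBIT, so EBIT = $1,352,988.00 / 3.98 = $339,946.73.
And FC = contribution − EBIT = $1,352,988.00 − $339,946.73 = $1,013,041.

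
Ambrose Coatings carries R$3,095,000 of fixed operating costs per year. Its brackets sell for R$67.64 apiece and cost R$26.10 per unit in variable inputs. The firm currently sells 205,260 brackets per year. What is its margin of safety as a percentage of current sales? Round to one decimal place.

Unit CM = price − variable cost = R$67.64 − R$26.10 = R$41.54. Break-even units = R$3,095,000 ÷ R$41.54 = 74,506.50; break-even revenue = 74,506.50 × R$67.64 = R$5,039,619.64.
Current sales = 205,260 × R$67.64 = R$13,883,786.40.
Margin of safety = (R$13,883,786.40 − R$5,039,619.64) ÷ R$13,883,786.40 = 63.7%.

63.7%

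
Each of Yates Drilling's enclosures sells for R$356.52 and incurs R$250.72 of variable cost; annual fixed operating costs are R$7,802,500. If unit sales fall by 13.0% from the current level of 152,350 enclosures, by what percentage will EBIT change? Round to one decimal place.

Contribution at this volume is 152,350 × R$105.80 = R$16,118,630.00.
Operating income = contribution − fixed costs = R$16,118,630.00 − R$7,802,500 = R$8,316,130.00.
Degree of operating leverage = R$16,118,630.00 / R$8,316,130.00 = 1.9382.
%ΔEBIT = DOL × %ΔSales = 1.9382 × -13.0% = -25.2%.

-25.2%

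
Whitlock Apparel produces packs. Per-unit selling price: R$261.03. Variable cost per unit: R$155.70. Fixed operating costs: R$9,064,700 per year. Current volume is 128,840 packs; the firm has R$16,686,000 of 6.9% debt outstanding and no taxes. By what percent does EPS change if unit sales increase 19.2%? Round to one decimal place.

+77.7%

Contribution at this volume is 128,840 × R$105.33 = R$13,570,717.20.
Subtracting fixed costs: EBIT = R$13,570,717.20 − R$9,064,700 = R$4,506,017.20.
After interest of R$1,151,334.00, pre-tax earnings = R$3,354,683.20.
DCL = total CM / (EBIT − I) = R$13,570,717.20 / R$3,354,683.20 = 4.0453.
%ΔEPS = DCL × %ΔSales = 4.0453 × +19.2% = +77.7%.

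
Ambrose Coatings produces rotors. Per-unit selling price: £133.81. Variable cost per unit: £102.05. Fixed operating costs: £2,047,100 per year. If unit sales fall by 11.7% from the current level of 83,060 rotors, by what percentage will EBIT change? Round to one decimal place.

Total contribution margin = 83,060 × £31.76 = £2,637,985.60.
Subtracting fixed costs: EBIT = £2,637,985.60 − £2,047,100 = £590,885.60.
Degree of operating leverage = £2,637,985.60 / £590,885.60 = 4.4645.
%ΔEBIT = DOL × %ΔSales = 4.4645 × -11.7% = -52.2%.

-52.2%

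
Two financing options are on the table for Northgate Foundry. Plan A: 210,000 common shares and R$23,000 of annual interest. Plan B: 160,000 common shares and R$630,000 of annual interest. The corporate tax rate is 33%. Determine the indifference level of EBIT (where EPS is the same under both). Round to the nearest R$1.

Set EPS_A = EPS_B: (EBIT − R$23,000)(1 − 0.33) ÷ 210,000 = (EBIT − R$630,000)(1 − 0.33) ÷ 160,000.
The (1 − t) factor cancels: (EBIT − 23,000) × 160,000 = (EBIT − 630,000) × 210,000.
Solving, EBIT = (630,000·210,000 − 23,000·160,000) / (210,000 − 160,000) = 128,620,000,000 / 50,000 = 2,572,400.00.

R$2,572,400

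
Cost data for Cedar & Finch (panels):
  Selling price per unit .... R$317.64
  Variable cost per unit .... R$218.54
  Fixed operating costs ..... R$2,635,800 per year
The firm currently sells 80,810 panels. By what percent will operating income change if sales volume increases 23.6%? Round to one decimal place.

Total contribution margin = 80,810 × R$99.10 = R$8,008,271.00.
Subtracting fixed costs: EBIT = R$8,008,271.00 − R$2,635,800 = R$5,372,471.00.
So DOL = total CM / EBIT = R$8,008,271.00 / R$5,372,471.00 = 1.4906.
%ΔEBIT = DOL × %ΔSales = 1.4906 × +23.6% = +35.2%.

+35.2%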